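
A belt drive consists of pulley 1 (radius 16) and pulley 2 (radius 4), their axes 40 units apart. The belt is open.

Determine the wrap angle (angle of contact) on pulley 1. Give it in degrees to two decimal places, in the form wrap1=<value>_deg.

open belt: β = asin((r2−r1)/C) = asin(-12/40) = -17.4576°
wrap1 = π − 2β = 214.9152°
wrap2 = π + 2β = 145.0848°

wrap1=214.92_deg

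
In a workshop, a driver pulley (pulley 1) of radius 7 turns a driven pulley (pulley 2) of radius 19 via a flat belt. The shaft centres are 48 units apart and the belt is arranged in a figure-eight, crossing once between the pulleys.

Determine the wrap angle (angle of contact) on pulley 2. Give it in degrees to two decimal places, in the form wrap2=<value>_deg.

wrap2=245.59_deg

crossed belt: β = asin((r1+r2)/C) = asin(26/48) = 32.7972°
wrap1 = wrap2 = π + 2β = 245.5943°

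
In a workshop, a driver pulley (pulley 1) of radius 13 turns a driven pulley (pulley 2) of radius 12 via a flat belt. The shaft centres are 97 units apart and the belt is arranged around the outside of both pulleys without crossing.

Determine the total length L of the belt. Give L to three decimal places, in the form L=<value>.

open belt: β = asin((r2−r1)/C) = asin(-1/97) = -0.5907°
wrap1 = π − 2β = 181.1814°
wrap2 = π + 2β = 178.8186°
tangent length = C·cosβ = 96.9948
L = r1·wrap1 + r2·wrap2 + 2·C·cosβ = 13·3.1622 + 12·3.1210 + 2·96.9948 = 272.5501

L=272.550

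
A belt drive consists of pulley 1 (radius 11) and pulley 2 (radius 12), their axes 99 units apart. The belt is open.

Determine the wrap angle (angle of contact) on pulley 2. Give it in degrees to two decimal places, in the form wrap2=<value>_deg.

open belt: β = asin((r2−r1)/C) = asin(1/99) = 0.5788°
wrap1 = π − 2β = 178.8425°
wrap2 = π + 2β = 181.1575°

wrap2=181.16_deg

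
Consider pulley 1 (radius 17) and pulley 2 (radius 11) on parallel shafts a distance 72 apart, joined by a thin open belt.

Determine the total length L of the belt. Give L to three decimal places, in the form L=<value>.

open belt: β = asin((r2−r1)/C) = asin(-6/72) = -4.7802°
wrap1 = π − 2β = 189.5604°
wrap2 = π + 2β = 170.4396°
tangent length = C·cosβ = 71.7496
L = r1·wrap1 + r2·wrap2 + 2·C·cosβ = 17·3.3085 + 11·2.9747 + 2·71.7496 = 232.4649

L=232.465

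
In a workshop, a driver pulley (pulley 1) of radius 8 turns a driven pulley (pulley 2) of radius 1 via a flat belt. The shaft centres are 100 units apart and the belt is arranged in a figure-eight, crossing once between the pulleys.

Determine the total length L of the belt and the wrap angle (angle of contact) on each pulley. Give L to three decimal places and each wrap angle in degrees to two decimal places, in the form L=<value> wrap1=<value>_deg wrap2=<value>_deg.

crossed belt: β = asin((r1+r2)/C) = asin(9/100) = 5.1636°
wrap1 = wrap2 = π + 2β = 190.3272°
tangent length = C·cosβ = 99.5942
L = (r1+r2)·wrap + 2·C·cosβ = 9·3.3218 + 2·99.5942 = 229.0849

L=229.085 wrap1=190.33_deg wrap2=190.33_deg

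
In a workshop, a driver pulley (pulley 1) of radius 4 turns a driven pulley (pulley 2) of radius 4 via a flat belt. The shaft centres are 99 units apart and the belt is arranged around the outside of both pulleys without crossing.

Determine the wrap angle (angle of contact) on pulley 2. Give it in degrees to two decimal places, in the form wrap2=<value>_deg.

wrap2=180.00_deg

open belt: β = asin((r2−r1)/C) = asin(0/99) = 0.0000°
wrap1 = π − 2β = 180.0000°
wrap2 = π + 2β = 180.0000°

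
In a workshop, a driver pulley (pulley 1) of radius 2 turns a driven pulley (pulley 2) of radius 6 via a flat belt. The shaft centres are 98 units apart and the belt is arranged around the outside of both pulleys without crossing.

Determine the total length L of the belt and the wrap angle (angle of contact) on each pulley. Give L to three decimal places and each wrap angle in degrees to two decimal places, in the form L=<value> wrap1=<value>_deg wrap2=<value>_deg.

open belt: β = asin((r2−r1)/C) = asin(4/98) = 2.3393°
wrap1 = π − 2β = 175.3215°
wrap2 = π + 2β = 184.6785°
tangent length = C·cosβ = 97.9183
L = r1·wrap1 + r2·wrap2 + 2·C·cosβ = 2·3.0599 + 6·3.2232 + 2·97.9183 = 221.2960

L=221.296 wrap1=175.32_deg wrap2=184.68_deg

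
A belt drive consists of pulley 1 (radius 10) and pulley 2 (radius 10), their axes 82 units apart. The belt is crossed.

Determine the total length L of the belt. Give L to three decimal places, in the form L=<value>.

L=231.735

crossed belt: β = asin((r1+r2)/C) = asin(20/82) = 14.1170°
wrap1 = wrap2 = π + 2β = 208.2340°
tangent length = C·cosβ = 79.5236
L = (r1+r2)·wrap + 2·C·cosβ = 20·3.6344 + 2·79.5236 = 231.7345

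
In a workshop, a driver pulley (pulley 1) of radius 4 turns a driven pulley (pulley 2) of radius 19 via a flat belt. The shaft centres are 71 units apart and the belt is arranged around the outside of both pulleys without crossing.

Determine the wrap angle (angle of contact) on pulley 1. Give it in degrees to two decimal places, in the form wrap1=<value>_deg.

open belt: β = asin((r2−r1)/C) = asin(15/71) = 12.1966°
wrap1 = π − 2β = 155.6067°
wrap2 = π + 2β = 204.3933°

wrap1=155.61_deg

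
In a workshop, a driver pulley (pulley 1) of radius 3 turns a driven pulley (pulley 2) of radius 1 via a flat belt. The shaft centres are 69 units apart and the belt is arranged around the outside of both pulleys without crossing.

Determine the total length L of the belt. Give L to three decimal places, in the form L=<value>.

open belt: β = asin((r2−r1)/C) = asin(-2/69) = -1.6610°
wrap1 = π − 2β = 183.3220°
wrap2 = π + 2β = 176.6780°
tangent length = C·cosβ = 68.9710
L = r1·wrap1 + r2·wrap2 + 2·C·cosβ = 3·3.1996 + 1·3.0836 + 2·68.9710 = 150.6243

L=150.624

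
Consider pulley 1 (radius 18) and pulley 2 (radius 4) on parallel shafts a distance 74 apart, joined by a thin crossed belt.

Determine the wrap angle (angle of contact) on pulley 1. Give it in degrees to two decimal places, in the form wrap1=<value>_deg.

wrap1=214.59_deg

crossed belt: β = asin((r1+r2)/C) = asin(22/74) = 17.2953°
wrap1 = wrap2 = π + 2β = 214.5907°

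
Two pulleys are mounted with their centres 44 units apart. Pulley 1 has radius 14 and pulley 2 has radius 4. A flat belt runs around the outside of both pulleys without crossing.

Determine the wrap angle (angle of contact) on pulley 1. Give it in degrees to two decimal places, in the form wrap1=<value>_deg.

wrap1=206.27_deg

open belt: β = asin((r2−r1)/C) = asin(-10/44) = -13.1366°
wrap1 = π − 2β = 206.2731°
wrap2 = π + 2β = 153.7269°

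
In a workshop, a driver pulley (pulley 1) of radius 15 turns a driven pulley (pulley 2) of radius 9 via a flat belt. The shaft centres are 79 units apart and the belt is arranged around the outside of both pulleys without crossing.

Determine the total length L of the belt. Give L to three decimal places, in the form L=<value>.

open belt: β = asin((r2−r1)/C) = asin(-6/79) = -4.3558°
wrap1 = π − 2β = 188.7115°
wrap2 = π + 2β = 171.2885°
tangent length = C·cosβ = 78.7718
L = r1·wrap1 + r2·wrap2 + 2·C·cosβ = 15·3.2936 + 9·2.9895 + 2·78.7718 = 233.8541

L=233.854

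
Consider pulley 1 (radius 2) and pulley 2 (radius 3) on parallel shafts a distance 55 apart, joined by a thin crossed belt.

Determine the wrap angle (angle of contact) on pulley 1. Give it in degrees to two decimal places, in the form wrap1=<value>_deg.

wrap1=190.43_deg

crossed belt: β = asin((r1+r2)/C) = asin(5/55) = 5.2159°
wrap1 = wrap2 = π + 2β = 190.4318°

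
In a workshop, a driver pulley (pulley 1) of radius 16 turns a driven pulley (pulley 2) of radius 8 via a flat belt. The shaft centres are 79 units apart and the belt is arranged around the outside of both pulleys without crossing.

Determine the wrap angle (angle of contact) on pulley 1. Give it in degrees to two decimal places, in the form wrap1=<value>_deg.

open belt: β = asin((r2−r1)/C) = asin(-8/79) = -5.8121°
wrap1 = π − 2β = 191.6241°
wrap2 = π + 2β = 168.3759°

wrap1=191.62_deg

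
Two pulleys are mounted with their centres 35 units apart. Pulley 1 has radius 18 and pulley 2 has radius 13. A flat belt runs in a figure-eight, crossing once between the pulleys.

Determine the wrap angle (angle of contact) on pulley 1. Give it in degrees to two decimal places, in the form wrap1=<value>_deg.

crossed belt: β = asin((r1+r2)/C) = asin(31/35) = 62.3396°
wrap1 = wrap2 = π + 2β = 304.6791°

wrap1=304.68_deg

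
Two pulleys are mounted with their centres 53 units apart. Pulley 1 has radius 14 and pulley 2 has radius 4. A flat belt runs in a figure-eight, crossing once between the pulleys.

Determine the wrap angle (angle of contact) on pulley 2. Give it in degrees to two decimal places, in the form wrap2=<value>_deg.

crossed belt: β = asin((r1+r2)/C) = asin(18/53) = 19.8539°
wrap1 = wrap2 = π + 2β = 219.7078°

wrap2=219.71_deg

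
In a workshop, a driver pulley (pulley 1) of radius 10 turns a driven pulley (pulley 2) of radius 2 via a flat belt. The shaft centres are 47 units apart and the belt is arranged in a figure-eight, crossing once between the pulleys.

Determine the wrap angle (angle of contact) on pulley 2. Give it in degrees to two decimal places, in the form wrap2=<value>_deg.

crossed belt: β = asin((r1+r2)/C) = asin(12/47) = 14.7925°
wrap1 = wrap2 = π + 2β = 209.5850°

wrap2=209.58_deg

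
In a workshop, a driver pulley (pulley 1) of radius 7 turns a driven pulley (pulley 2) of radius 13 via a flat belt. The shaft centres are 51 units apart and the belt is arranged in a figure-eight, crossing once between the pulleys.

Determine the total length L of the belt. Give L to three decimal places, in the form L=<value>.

crossed belt: β = asin((r1+r2)/C) = asin(20/51) = 23.0888°
wrap1 = wrap2 = π + 2β = 226.1775°
tangent length = C·cosβ = 46.9148
L = (r1+r2)·wrap + 2·C·cosβ = 20·3.9475 + 2·46.9148 = 172.7805

L=172.780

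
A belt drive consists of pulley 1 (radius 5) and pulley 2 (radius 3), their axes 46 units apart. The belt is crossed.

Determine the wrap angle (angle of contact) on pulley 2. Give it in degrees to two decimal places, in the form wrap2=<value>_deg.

crossed belt: β = asin((r1+r2)/C) = asin(8/46) = 10.0154°
wrap1 = wrap2 = π + 2β = 200.0308°

wrap2=200.03_deg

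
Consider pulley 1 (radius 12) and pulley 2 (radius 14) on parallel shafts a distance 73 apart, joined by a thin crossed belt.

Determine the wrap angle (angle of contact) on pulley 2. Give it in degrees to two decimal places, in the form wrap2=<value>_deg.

wrap2=221.73_deg

crossed belt: β = asin((r1+r2)/C) = asin(26/73) = 20.8648°
wrap1 = wrap2 = π + 2β = 221.7296°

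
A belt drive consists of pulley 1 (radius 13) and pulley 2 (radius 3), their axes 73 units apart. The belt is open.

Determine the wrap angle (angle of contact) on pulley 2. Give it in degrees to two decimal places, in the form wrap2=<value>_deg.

wrap2=164.25_deg

open belt: β = asin((r2−r1)/C) = asin(-10/73) = -7.8735°
wrap1 = π − 2β = 195.7470°
wrap2 = π + 2β = 164.2530°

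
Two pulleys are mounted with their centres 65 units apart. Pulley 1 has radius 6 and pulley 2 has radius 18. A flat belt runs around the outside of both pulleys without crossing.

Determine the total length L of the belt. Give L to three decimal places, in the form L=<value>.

open belt: β = asin((r2−r1)/C) = asin(12/65) = 10.6387°
wrap1 = π − 2β = 158.7226°
wrap2 = π + 2β = 201.2774°
tangent length = C·cosβ = 63.8827
L = r1·wrap1 + r2·wrap2 + 2·C·cosβ = 6·2.7702 + 18·3.5130 + 2·63.8827 = 207.6200

L=207.620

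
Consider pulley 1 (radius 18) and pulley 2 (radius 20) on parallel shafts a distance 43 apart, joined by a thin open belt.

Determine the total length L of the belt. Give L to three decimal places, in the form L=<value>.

open belt: β = asin((r2−r1)/C) = asin(2/43) = 2.6659°
wrap1 = π − 2β = 174.6682°
wrap2 = π + 2β = 185.3318°
tangent length = C·cosβ = 42.9535
L = r1·wrap1 + r2·wrap2 + 2·C·cosβ = 18·3.0485 + 20·3.2346 + 2·42.9535 = 205.4736

L=205.474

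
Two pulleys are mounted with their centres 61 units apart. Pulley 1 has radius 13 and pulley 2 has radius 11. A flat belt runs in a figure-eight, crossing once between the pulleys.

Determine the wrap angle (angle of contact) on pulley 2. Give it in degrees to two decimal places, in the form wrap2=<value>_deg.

crossed belt: β = asin((r1+r2)/C) = asin(24/61) = 23.1689°
wrap1 = wrap2 = π + 2β = 226.3378°

wrap2=226.34_deg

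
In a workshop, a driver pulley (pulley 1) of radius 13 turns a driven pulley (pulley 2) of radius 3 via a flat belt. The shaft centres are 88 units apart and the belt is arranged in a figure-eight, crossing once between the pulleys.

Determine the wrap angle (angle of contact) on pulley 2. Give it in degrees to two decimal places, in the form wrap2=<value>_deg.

wrap2=200.95_deg

crossed belt: β = asin((r1+r2)/C) = asin(16/88) = 10.4757°
wrap1 = wrap2 = π + 2β = 200.9514°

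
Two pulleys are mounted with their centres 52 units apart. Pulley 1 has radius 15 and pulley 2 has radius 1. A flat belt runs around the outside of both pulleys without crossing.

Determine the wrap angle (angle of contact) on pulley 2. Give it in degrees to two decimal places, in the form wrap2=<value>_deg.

wrap2=148.76_deg

open belt: β = asin((r2−r1)/C) = asin(-14/52) = -15.6185°
wrap1 = π − 2β = 211.2370°
wrap2 = π + 2β = 148.7630°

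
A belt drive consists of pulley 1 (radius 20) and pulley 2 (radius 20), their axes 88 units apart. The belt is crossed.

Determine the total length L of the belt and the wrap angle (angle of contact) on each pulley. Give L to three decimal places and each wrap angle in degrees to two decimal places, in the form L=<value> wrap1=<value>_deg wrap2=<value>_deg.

crossed belt: β = asin((r1+r2)/C) = asin(40/88) = 27.0357°
wrap1 = wrap2 = π + 2β = 234.0714°
tangent length = C·cosβ = 78.3837
L = (r1+r2)·wrap + 2·C·cosβ = 40·4.0853 + 2·78.3837 = 320.1800

L=320.180 wrap1=234.07_deg wrap2=234.07_deg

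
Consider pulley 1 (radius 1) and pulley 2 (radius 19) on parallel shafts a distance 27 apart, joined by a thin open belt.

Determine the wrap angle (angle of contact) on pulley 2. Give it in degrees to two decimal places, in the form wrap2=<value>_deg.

open belt: β = asin((r2−r1)/C) = asin(18/27) = 41.8103°
wrap1 = π − 2β = 96.3794°
wrap2 = π + 2β = 263.6206°

wrap2=263.62_deg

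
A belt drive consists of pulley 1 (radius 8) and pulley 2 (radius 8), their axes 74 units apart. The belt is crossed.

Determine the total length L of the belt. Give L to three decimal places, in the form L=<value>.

crossed belt: β = asin((r1+r2)/C) = asin(16/74) = 12.4869°
wrap1 = wrap2 = π + 2β = 204.9738°
tangent length = C·cosβ = 72.2496
L = (r1+r2)·wrap + 2·C·cosβ = 16·3.5775 + 2·72.2496 = 201.7386

L=201.739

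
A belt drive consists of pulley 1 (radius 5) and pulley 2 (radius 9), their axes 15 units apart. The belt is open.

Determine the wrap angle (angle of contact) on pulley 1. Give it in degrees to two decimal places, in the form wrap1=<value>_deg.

wrap1=149.07_deg

open belt: β = asin((r2−r1)/C) = asin(4/15) = 15.4660°
wrap1 = π − 2β = 149.0680°
wrap2 = π + 2β = 210.9320°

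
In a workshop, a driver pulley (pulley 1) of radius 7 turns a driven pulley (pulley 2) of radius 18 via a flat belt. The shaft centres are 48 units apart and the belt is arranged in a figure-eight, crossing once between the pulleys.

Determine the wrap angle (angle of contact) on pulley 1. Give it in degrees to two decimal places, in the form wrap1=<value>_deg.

wrap1=242.78_deg

crossed belt: β = asin((r1+r2)/C) = asin(25/48) = 31.3882°
wrap1 = wrap2 = π + 2β = 242.7763°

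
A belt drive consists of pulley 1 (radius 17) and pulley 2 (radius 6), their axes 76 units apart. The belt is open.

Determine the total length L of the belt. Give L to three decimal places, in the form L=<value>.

L=225.852

open belt: β = asin((r2−r1)/C) = asin(-11/76) = -8.3220°
wrap1 = π − 2β = 196.6441°
wrap2 = π + 2β = 163.3559°
tangent length = C·cosβ = 75.1997
L = r1·wrap1 + r2·wrap2 + 2·C·cosβ = 17·3.4321 + 6·2.8511 + 2·75.1997 = 225.8515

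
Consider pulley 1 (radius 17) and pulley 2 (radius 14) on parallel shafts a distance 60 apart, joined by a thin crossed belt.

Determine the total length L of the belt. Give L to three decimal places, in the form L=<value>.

crossed belt: β = asin((r1+r2)/C) = asin(31/60) = 31.1089°
wrap1 = wrap2 = π + 2β = 242.2178°
tangent length = C·cosβ = 51.3712
L = (r1+r2)·wrap + 2·C·cosβ = 31·4.2275 + 2·51.3712 = 233.7949

L=233.795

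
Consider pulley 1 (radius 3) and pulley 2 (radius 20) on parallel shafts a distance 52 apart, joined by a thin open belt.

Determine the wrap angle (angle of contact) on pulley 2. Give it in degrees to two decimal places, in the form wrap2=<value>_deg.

wrap2=218.16_deg

open belt: β = asin((r2−r1)/C) = asin(17/52) = 19.0821°
wrap1 = π − 2β = 141.8358°
wrap2 = π + 2β = 218.1642°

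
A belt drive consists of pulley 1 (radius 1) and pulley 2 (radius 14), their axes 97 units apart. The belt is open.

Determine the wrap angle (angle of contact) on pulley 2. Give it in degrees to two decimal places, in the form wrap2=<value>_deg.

open belt: β = asin((r2−r1)/C) = asin(13/97) = 7.7020°
wrap1 = π − 2β = 164.5960°
wrap2 = π + 2β = 195.4040°

wrap2=195.40_deg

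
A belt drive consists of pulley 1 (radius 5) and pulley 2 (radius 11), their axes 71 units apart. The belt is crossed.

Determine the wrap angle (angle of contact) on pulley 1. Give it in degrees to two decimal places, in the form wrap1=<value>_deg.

crossed belt: β = asin((r1+r2)/C) = asin(16/71) = 13.0236°
wrap1 = wrap2 = π + 2β = 206.0472°

wrap1=206.05_deg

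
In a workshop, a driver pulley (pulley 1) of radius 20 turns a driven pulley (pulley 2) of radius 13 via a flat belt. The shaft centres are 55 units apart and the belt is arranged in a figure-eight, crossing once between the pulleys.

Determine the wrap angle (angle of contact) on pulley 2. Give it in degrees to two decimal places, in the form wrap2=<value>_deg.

wrap2=253.74_deg

crossed belt: β = asin((r1+r2)/C) = asin(33/55) = 36.8699°
wrap1 = wrap2 = π + 2β = 253.7398°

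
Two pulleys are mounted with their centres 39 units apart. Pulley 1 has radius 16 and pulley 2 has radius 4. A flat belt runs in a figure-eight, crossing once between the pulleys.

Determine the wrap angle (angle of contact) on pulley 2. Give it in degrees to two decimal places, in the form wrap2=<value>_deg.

wrap2=241.70_deg

crossed belt: β = asin((r1+r2)/C) = asin(20/39) = 30.8519°
wrap1 = wrap2 = π + 2β = 241.7038°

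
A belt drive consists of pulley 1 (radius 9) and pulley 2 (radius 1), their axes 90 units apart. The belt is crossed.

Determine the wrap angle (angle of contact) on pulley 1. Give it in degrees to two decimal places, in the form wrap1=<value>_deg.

crossed belt: β = asin((r1+r2)/C) = asin(10/90) = 6.3794°
wrap1 = wrap2 = π + 2β = 192.7587°

wrap1=192.76_deg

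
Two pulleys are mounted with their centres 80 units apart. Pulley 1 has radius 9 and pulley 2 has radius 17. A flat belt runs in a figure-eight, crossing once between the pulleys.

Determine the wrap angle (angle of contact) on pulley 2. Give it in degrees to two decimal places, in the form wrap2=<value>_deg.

crossed belt: β = asin((r1+r2)/C) = asin(26/80) = 18.9656°
wrap1 = wrap2 = π + 2β = 217.9311°

wrap2=217.93_deg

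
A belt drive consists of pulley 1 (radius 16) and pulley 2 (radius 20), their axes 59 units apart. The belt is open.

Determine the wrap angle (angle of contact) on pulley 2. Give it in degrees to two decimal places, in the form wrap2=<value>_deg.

open belt: β = asin((r2−r1)/C) = asin(4/59) = 3.8874°
wrap1 = π − 2β = 172.2251°
wrap2 = π + 2β = 187.7749°

wrap2=187.77_deg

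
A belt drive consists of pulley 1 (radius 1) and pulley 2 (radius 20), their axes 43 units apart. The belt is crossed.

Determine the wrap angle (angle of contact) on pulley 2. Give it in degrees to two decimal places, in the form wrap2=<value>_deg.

crossed belt: β = asin((r1+r2)/C) = asin(21/43) = 29.2336°
wrap1 = wrap2 = π + 2β = 238.4673°

wrap2=238.47_deg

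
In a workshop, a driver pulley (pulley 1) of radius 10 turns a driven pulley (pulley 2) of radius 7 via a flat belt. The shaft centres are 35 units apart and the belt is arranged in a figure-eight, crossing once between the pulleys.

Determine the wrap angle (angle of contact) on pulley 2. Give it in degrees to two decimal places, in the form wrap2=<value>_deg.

crossed belt: β = asin((r1+r2)/C) = asin(17/35) = 29.0593°
wrap1 = wrap2 = π + 2β = 238.1186°

wrap2=238.12_deg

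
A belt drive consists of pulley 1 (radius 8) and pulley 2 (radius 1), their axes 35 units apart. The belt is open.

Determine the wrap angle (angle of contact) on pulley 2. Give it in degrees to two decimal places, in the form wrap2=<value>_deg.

open belt: β = asin((r2−r1)/C) = asin(-7/35) = -11.5370°
wrap1 = π − 2β = 203.0739°
wrap2 = π + 2β = 156.9261°

wrap2=156.93_deg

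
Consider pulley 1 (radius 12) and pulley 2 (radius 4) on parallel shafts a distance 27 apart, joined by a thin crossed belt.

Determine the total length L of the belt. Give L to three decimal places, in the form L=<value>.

crossed belt: β = asin((r1+r2)/C) = asin(16/27) = 36.3412°
wrap1 = wrap2 = π + 2β = 252.6824°
tangent length = C·cosβ = 21.7486
L = (r1+r2)·wrap + 2·C·cosβ = 16·4.4101 + 2·21.7486 = 114.0594

L=114.059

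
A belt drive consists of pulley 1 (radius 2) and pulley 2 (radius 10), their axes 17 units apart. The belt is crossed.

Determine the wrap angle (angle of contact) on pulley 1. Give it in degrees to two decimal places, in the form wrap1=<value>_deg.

crossed belt: β = asin((r1+r2)/C) = asin(12/17) = 44.9009°
wrap1 = wrap2 = π + 2β = 269.8017°

wrap1=269.80_deg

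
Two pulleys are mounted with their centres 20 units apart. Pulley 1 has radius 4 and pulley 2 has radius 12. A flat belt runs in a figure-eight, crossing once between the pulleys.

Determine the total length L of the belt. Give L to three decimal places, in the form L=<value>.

L=103.939

crossed belt: β = asin((r1+r2)/C) = asin(16/20) = 53.1301°
wrap1 = wrap2 = π + 2β = 286.2602°
tangent length = C·cosβ = 12.0000
L = (r1+r2)·wrap + 2·C·cosβ = 16·4.9962 + 2·12.0000 = 103.9389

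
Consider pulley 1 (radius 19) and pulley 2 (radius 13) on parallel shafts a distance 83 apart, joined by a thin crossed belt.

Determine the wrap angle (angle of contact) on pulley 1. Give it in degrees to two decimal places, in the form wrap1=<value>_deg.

wrap1=225.35_deg

crossed belt: β = asin((r1+r2)/C) = asin(32/83) = 22.6774°
wrap1 = wrap2 = π + 2β = 225.3548°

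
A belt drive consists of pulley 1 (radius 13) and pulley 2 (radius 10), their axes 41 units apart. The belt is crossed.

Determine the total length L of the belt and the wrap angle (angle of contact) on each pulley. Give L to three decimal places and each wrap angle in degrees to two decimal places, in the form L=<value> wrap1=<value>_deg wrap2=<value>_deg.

L=167.535 wrap1=248.25_deg wrap2=248.25_deg

crossed belt: β = asin((r1+r2)/C) = asin(23/41) = 34.1233°
wrap1 = wrap2 = π + 2β = 248.2466°
tangent length = C·cosβ = 33.9411
L = (r1+r2)·wrap + 2·C·cosβ = 23·4.3327 + 2·33.9411 = 167.5348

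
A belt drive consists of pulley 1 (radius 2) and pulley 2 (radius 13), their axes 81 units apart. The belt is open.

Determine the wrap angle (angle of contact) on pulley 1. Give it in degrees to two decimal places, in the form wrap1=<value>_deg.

open belt: β = asin((r2−r1)/C) = asin(11/81) = 7.8050°
wrap1 = π − 2β = 164.3899°
wrap2 = π + 2β = 195.6101°

wrap1=164.39_deg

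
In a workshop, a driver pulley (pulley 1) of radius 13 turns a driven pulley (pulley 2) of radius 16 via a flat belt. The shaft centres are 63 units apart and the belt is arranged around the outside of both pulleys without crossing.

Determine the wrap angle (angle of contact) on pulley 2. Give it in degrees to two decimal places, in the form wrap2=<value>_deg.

open belt: β = asin((r2−r1)/C) = asin(3/63) = 2.7294°
wrap1 = π − 2β = 174.5412°
wrap2 = π + 2β = 185.4588°

wrap2=185.46_deg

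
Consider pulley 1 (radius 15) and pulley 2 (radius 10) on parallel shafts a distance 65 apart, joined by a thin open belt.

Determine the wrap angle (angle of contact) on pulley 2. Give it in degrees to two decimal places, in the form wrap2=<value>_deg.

wrap2=171.18_deg

open belt: β = asin((r2−r1)/C) = asin(-5/65) = -4.4117°
wrap1 = π − 2β = 188.8235°
wrap2 = π + 2β = 171.1765°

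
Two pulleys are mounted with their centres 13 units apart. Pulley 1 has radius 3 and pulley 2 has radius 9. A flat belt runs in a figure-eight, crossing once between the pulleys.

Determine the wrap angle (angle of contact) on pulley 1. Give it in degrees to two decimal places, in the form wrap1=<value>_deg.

wrap1=314.76_deg

crossed belt: β = asin((r1+r2)/C) = asin(12/13) = 67.3801°
wrap1 = wrap2 = π + 2β = 314.7603°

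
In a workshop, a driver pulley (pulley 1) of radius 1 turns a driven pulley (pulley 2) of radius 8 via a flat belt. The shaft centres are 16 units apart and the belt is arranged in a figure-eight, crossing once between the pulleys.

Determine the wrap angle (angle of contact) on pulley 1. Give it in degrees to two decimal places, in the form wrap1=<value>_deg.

crossed belt: β = asin((r1+r2)/C) = asin(9/16) = 34.2289°
wrap1 = wrap2 = π + 2β = 248.4577°

wrap1=248.46_deg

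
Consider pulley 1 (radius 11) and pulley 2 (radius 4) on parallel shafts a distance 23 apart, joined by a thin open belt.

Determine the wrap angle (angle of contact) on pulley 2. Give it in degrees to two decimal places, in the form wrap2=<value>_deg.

wrap2=144.56_deg

open belt: β = asin((r2−r1)/C) = asin(-7/23) = -17.7189°
wrap1 = π − 2β = 215.4379°
wrap2 = π + 2β = 144.5621°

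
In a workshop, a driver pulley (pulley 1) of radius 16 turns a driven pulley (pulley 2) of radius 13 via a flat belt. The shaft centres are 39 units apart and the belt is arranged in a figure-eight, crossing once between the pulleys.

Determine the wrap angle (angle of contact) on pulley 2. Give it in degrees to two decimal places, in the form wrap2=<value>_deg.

crossed belt: β = asin((r1+r2)/C) = asin(29/39) = 48.0381°
wrap1 = wrap2 = π + 2β = 276.0762°

wrap2=276.08_deg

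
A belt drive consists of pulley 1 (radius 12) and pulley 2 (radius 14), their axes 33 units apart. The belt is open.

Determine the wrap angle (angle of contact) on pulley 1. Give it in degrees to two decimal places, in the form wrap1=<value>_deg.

wrap1=173.05_deg

open belt: β = asin((r2−r1)/C) = asin(2/33) = 3.4746°
wrap1 = π − 2β = 173.0508°
wrap2 = π + 2β = 186.9492°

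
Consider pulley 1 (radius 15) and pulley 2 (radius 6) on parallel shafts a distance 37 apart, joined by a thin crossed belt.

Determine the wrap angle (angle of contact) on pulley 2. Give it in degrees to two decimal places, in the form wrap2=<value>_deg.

crossed belt: β = asin((r1+r2)/C) = asin(21/37) = 34.5808°
wrap1 = wrap2 = π + 2β = 249.1616°

wrap2=249.16_deg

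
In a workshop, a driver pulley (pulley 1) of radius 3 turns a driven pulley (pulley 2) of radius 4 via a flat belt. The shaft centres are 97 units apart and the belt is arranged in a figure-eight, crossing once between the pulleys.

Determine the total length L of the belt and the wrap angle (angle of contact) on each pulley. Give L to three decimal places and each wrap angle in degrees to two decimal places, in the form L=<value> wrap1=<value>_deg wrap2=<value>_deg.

crossed belt: β = asin((r1+r2)/C) = asin(7/97) = 4.1383°
wrap1 = wrap2 = π + 2β = 188.2767°
tangent length = C·cosβ = 96.7471
L = (r1+r2)·wrap + 2·C·cosβ = 7·3.2860 + 2·96.7471 = 216.4965

L=216.497 wrap1=188.28_deg wrap2=188.28_deg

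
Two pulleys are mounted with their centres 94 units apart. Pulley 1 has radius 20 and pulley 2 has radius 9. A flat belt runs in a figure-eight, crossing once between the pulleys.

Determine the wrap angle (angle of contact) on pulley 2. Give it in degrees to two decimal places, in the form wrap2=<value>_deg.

wrap2=215.94_deg

crossed belt: β = asin((r1+r2)/C) = asin(29/94) = 17.9695°
wrap1 = wrap2 = π + 2β = 215.9390°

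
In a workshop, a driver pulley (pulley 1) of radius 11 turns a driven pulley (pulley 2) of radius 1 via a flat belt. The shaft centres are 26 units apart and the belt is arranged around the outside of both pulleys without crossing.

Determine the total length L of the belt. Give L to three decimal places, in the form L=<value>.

open belt: β = asin((r2−r1)/C) = asin(-10/26) = -22.6199°
wrap1 = π − 2β = 225.2397°
wrap2 = π + 2β = 134.7603°
tangent length = C·cosβ = 24.0000
L = r1·wrap1 + r2·wrap2 + 2·C·cosβ = 11·3.9312 + 1·2.3520 + 2·24.0000 = 93.5949

L=93.595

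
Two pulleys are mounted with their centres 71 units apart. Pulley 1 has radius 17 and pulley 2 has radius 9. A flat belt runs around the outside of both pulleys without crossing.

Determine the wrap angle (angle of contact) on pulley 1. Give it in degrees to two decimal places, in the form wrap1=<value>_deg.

wrap1=192.94_deg

open belt: β = asin((r2−r1)/C) = asin(-8/71) = -6.4696°
wrap1 = π − 2β = 192.9392°
wrap2 = π + 2β = 167.0608°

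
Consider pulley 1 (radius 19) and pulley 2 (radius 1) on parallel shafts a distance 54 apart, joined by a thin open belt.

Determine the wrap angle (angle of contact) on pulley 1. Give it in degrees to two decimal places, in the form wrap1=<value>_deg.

open belt: β = asin((r2−r1)/C) = asin(-18/54) = -19.4712°
wrap1 = π − 2β = 218.9424°
wrap2 = π + 2β = 141.0576°

wrap1=218.94_deg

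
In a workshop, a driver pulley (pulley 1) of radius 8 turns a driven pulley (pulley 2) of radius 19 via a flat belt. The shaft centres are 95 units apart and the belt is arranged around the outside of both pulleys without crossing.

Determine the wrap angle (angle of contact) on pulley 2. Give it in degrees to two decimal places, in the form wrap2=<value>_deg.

wrap2=193.30_deg

open belt: β = asin((r2−r1)/C) = asin(11/95) = 6.6492°
wrap1 = π − 2β = 166.7017°
wrap2 = π + 2β = 193.2983°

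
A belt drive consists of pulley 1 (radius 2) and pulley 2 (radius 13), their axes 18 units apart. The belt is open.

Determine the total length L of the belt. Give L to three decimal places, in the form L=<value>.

open belt: β = asin((r2−r1)/C) = asin(11/18) = 37.6699°
wrap1 = π − 2β = 104.6602°
wrap2 = π + 2β = 255.3398°
tangent length = C·cosβ = 14.2478
L = r1·wrap1 + r2·wrap2 + 2·C·cosβ = 2·1.8267 + 13·4.4565 + 2·14.2478 = 90.0837

L=90.084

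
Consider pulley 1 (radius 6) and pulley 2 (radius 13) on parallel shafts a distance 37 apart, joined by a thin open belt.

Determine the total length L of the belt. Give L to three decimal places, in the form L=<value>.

open belt: β = asin((r2−r1)/C) = asin(7/37) = 10.9055°
wrap1 = π − 2β = 158.1891°
wrap2 = π + 2β = 201.8109°
tangent length = C·cosβ = 36.3318
L = r1·wrap1 + r2·wrap2 + 2·C·cosβ = 6·2.7609 + 13·3.5223 + 2·36.3318 = 135.0186

L=135.019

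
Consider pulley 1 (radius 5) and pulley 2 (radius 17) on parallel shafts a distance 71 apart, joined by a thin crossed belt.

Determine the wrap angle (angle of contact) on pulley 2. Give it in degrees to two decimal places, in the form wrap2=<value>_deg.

wrap2=216.10_deg

crossed belt: β = asin((r1+r2)/C) = asin(22/71) = 18.0507°
wrap1 = wrap2 = π + 2β = 216.1015°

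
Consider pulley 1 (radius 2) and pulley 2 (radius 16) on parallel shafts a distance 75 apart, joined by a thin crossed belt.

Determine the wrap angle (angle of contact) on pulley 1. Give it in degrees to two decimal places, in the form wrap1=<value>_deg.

wrap1=207.77_deg

crossed belt: β = asin((r1+r2)/C) = asin(18/75) = 13.8865°
wrap1 = wrap2 = π + 2β = 207.7731°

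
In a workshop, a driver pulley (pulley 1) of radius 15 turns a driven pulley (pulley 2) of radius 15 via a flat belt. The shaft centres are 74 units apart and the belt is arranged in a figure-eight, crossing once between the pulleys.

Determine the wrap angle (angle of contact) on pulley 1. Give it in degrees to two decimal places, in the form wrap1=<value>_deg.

crossed belt: β = asin((r1+r2)/C) = asin(30/74) = 23.9165°
wrap1 = wrap2 = π + 2β = 227.8331°

wrap1=227.83_deg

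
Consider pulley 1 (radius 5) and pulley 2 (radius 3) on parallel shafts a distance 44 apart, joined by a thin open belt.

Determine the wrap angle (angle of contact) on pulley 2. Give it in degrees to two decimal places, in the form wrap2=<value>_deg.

wrap2=174.79_deg

open belt: β = asin((r2−r1)/C) = asin(-2/44) = -2.6053°
wrap1 = π − 2β = 185.2105°
wrap2 = π + 2β = 174.7895°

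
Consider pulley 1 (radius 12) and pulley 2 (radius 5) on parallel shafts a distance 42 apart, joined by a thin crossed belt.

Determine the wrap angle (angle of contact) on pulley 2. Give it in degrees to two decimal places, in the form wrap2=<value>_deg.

crossed belt: β = asin((r1+r2)/C) = asin(17/42) = 23.8762°
wrap1 = wrap2 = π + 2β = 227.7524°

wrap2=227.75_deg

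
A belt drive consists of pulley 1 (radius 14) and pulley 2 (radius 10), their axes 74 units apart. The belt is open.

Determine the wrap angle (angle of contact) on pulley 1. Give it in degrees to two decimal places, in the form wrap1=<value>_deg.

open belt: β = asin((r2−r1)/C) = asin(-4/74) = -3.0986°
wrap1 = π − 2β = 186.1972°
wrap2 = π + 2β = 173.8028°

wrap1=186.20_deg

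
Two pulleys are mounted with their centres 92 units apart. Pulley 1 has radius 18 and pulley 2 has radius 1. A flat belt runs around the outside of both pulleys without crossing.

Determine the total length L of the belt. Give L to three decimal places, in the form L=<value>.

L=246.841

open belt: β = asin((r2−r1)/C) = asin(-17/92) = -10.6485°
wrap1 = π − 2β = 201.2969°
wrap2 = π + 2β = 158.7031°
tangent length = C·cosβ = 90.4157
L = r1·wrap1 + r2·wrap2 + 2·C·cosβ = 18·3.5133 + 1·2.7699 + 2·90.4157 = 246.8406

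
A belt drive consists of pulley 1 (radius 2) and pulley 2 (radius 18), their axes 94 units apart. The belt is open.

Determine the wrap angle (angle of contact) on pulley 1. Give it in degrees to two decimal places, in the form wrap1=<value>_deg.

open belt: β = asin((r2−r1)/C) = asin(16/94) = 9.8002°
wrap1 = π − 2β = 160.3996°
wrap2 = π + 2β = 199.6004°

wrap1=160.40_deg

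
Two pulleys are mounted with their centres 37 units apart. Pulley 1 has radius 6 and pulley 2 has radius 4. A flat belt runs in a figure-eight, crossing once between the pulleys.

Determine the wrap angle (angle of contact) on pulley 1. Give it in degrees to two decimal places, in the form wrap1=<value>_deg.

wrap1=211.36_deg

crossed belt: β = asin((r1+r2)/C) = asin(10/37) = 15.6804°
wrap1 = wrap2 = π + 2β = 211.3607°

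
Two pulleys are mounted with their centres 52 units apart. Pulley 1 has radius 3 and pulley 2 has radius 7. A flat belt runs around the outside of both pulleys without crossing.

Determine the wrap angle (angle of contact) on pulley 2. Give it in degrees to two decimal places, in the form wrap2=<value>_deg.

wrap2=188.82_deg

open belt: β = asin((r2−r1)/C) = asin(4/52) = 4.4117°
wrap1 = π − 2β = 171.1765°
wrap2 = π + 2β = 188.8235°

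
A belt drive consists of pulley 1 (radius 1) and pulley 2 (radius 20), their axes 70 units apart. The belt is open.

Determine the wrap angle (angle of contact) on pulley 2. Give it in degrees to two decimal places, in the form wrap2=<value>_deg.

open belt: β = asin((r2−r1)/C) = asin(19/70) = 15.7493°
wrap1 = π − 2β = 148.5014°
wrap2 = π + 2β = 211.4986°

wrap2=211.50_deg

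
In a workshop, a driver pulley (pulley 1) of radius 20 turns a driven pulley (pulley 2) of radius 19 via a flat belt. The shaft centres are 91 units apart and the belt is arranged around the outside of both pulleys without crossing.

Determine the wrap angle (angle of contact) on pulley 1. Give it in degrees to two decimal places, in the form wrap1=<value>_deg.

open belt: β = asin((r2−r1)/C) = asin(-1/91) = -0.6296°
wrap1 = π − 2β = 181.2593°
wrap2 = π + 2β = 178.7407°

wrap1=181.26_deg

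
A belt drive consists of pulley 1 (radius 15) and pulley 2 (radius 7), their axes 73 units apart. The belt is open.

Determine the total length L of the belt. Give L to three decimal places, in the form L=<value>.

L=215.993

open belt: β = asin((r2−r1)/C) = asin(-8/73) = -6.2916°
wrap1 = π − 2β = 192.5833°
wrap2 = π + 2β = 167.4167°
tangent length = C·cosβ = 72.5603
L = r1·wrap1 + r2·wrap2 + 2·C·cosβ = 15·3.3612 + 7·2.9220 + 2·72.5603 = 215.9926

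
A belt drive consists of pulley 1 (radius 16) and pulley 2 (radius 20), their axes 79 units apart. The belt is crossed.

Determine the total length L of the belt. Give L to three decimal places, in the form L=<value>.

crossed belt: β = asin((r1+r2)/C) = asin(36/79) = 27.1097°
wrap1 = wrap2 = π + 2β = 234.2195°
tangent length = C·cosβ = 70.3207
L = (r1+r2)·wrap + 2·C·cosβ = 36·4.0879 + 2·70.3207 = 287.8058

L=287.806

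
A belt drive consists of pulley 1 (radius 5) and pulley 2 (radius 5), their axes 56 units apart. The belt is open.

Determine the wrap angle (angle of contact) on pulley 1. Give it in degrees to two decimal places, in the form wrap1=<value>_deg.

open belt: β = asin((r2−r1)/C) = asin(0/56) = 0.0000°
wrap1 = π − 2β = 180.0000°
wrap2 = π + 2β = 180.0000°

wrap1=180.00_deg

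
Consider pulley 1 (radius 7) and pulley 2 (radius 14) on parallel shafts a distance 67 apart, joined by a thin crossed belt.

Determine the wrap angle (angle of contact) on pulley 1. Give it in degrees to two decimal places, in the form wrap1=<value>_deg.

crossed belt: β = asin((r1+r2)/C) = asin(21/67) = 18.2662°
wrap1 = wrap2 = π + 2β = 216.5325°

wrap1=216.53_deg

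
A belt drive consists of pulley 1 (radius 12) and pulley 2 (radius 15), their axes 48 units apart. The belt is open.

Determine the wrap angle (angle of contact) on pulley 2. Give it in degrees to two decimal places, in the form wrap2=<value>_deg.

open belt: β = asin((r2−r1)/C) = asin(3/48) = 3.5833°
wrap1 = π − 2β = 172.8334°
wrap2 = π + 2β = 187.1666°

wrap2=187.17_deg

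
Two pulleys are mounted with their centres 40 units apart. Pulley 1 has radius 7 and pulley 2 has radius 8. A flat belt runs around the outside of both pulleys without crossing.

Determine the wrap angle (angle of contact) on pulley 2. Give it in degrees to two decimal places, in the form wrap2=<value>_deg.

open belt: β = asin((r2−r1)/C) = asin(1/40) = 1.4325°
wrap1 = π − 2β = 177.1349°
wrap2 = π + 2β = 182.8651°

wrap2=182.87_deg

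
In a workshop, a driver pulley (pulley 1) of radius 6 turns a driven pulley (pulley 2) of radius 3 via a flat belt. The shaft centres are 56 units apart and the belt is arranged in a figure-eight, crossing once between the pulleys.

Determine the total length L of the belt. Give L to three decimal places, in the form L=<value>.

crossed belt: β = asin((r1+r2)/C) = asin(9/56) = 9.2484°
wrap1 = wrap2 = π + 2β = 198.4967°
tangent length = C·cosβ = 55.2721
L = (r1+r2)·wrap + 2·C·cosβ = 9·3.4644 + 2·55.2721 = 141.7239

L=141.724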